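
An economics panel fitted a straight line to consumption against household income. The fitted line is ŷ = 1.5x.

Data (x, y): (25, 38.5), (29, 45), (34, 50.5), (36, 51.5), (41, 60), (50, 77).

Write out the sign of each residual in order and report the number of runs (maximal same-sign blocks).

3 runs

x=25: ŷ = 1.5·25 = 37.5; e = 38.5 − 37.5 = 1
x=29: ŷ = 1.5·29 = 43.5; e = 45 − 43.5 = 1.5
x=34: ŷ = 1.5·34 = 51; e = 50.5 − 51 = -0.5
x=36: ŷ = 1.5·36 = 54; e = 51.5 − 54 = -2.5
x=41: ŷ = 1.5·41 = 61.5; e = 60 − 61.5 = -1.5
x=50: ŷ = 1.5·50 = 75; e = 77 − 75 = 2
Signs: + + − − − +
Runs: +×2, −×3, +×1 → 3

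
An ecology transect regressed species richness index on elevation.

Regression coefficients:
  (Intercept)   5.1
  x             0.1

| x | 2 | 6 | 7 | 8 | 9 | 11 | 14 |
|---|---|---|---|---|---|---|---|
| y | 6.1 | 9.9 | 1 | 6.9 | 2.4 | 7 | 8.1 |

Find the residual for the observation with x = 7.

r = -4.8

ŷ = 5.1 + 0.1·7 = 5.8
r = 1 − 5.8 = -4.8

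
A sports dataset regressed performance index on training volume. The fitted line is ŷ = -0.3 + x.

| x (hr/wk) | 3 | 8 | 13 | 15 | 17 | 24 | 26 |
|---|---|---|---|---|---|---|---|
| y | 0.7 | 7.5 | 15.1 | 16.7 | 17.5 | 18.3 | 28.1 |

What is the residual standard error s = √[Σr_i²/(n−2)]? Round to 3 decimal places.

x=3: ŷ = -0.3 + 3 = 2.7; r = 0.7 − 2.7 = -2
x=8: ŷ = -0.3 + 8 = 7.7; r = 7.5 − 7.7 = -0.2
x=13: ŷ = -0.3 + 13 = 12.7; r = 15.1 − 12.7 = 2.4
x=15: ŷ = -0.3 + 15 = 14.7; r = 16.7 − 14.7 = 2
x=17: ŷ = -0.3 + 17 = 16.7; r = 17.5 − 16.7 = 0.8
x=24: ŷ = -0.3 + 24 = 23.7; r = 18.3 − 23.7 = -5.4
x=26: ŷ = -0.3 + 26 = 25.7; r = 28.1 − 25.7 = 2.4
SSE = 4 + 0.04 + 5.76 + 4 + 0.64 + 29.16 + 5.76 = 49.36
s = √(49.36/5) = √9.872 ≈ 3.142

s = 3.142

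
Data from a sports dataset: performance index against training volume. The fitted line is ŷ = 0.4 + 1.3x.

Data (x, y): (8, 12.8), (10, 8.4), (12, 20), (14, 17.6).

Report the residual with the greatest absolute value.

e = -5

x=8: ŷ = 0.4 + 1.3·8 = 10.8; e = 12.8 − 10.8 = 2
x=10: ŷ = 0.4 + 1.3·10 = 13.4; e = 8.4 − 13.4 = -5
x=12: ŷ = 0.4 + 1.3·12 = 16; e = 20 − 16 = 4
x=14: ŷ = 0.4 + 1.3·14 = 18.6; e = 17.6 − 18.6 = -1
Largest |e| is 5 at x = 10, residual -5.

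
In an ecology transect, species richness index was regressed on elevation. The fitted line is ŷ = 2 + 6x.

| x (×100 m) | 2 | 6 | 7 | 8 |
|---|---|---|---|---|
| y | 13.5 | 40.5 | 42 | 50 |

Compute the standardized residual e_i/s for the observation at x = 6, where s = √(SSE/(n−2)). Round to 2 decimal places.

1.09

x=2: ŷ = 2 + 6·2 = 14; e = 13.5 − 14 = -0.5
x=6: ŷ = 2 + 6·6 = 38; e = 40.5 − 38 = 2.5
x=7: ŷ = 2 + 6·7 = 44; e = 42 − 44 = -2
x=8: ŷ = 2 + 6·8 = 50; e = 50 − 50 = 0
SSE = 0.25 + 6.25 + 4 + 0 = 10.5
s = √(10.5/2) = 2.29129
e/s = 2.5 / 2.29129 = 1.09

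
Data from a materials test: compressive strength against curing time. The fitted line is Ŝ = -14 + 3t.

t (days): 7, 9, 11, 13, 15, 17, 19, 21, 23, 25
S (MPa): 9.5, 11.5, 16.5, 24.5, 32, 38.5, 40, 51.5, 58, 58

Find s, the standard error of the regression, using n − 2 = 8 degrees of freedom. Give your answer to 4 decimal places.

t=7: Ŝ = -14 + 3·7 = 7; r = 9.5 − 7 = 2.5
t=9: Ŝ = -14 + 3·9 = 13; r = 11.5 − 13 = -1.5
t=11: Ŝ = -14 + 3·11 = 19; r = 16.5 − 19 = -2.5
t=13: Ŝ = -14 + 3·13 = 25; r = 24.5 − 25 = -0.5
t=15: Ŝ = -14 + 3·15 = 31; r = 32 − 31 = 1
t=17: Ŝ = -14 + 3·17 = 37; r = 38.5 − 37 = 1.5
t=19: Ŝ = -14 + 3·19 = 43; r = 40 − 43 = -3
t=21: Ŝ = -14 + 3·21 = 49; r = 51.5 − 49 = 2.5
t=23: Ŝ = -14 + 3·23 = 55; r = 58 − 55 = 3
t=25: Ŝ = -14 + 3·25 = 61; r = 58 − 61 = -3
SSE = 6.25 + 2.25 + 6.25 + 0.25 + 1 + 2.25 + 9 + 6.25 + 9 + 9 = 51.5
s = √(51.5/8) = √6.4375 ≈ 2.5372

s = 2.5372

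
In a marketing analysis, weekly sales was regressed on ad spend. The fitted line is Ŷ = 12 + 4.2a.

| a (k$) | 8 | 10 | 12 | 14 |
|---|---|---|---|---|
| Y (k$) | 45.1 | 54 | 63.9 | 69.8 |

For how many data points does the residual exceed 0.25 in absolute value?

a=8: Ŷ = 12 + 4.2·8 = 45.6; e = 45.1 − 45.6 = -0.5
a=10: Ŷ = 12 + 4.2·10 = 54; e = 54 − 54 = 0
a=12: Ŷ = 12 + 4.2·12 = 62.4; e = 63.9 − 62.4 = 1.5
a=14: Ŷ = 12 + 4.2·14 = 70.8; e = 69.8 − 70.8 = -1
|e| > 0.25: a=8 (|e|=0.5), a=12 (|e|=1.5), a=14 (|e|=1) → 3

3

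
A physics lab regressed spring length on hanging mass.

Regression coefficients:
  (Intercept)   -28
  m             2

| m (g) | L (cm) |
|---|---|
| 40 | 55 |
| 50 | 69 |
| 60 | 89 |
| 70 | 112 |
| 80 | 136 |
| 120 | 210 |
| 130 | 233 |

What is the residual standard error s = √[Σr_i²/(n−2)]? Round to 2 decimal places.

m=40: L̂ = -28 + 2·40 = 52; r = 55 − 52 = 3
m=50: L̂ = -28 + 2·50 = 72; r = 69 − 72 = -3
m=60: L̂ = -28 + 2·60 = 92; r = 89 − 92 = -3
m=70: L̂ = -28 + 2·70 = 112; r = 112 − 112 = 0
m=80: L̂ = -28 + 2·80 = 132; r = 136 − 132 = 4
m=120: L̂ = -28 + 2·120 = 212; r = 210 − 212 = -2
m=130: L̂ = -28 + 2·130 = 232; r = 233 − 232 = 1
SSE = 9 + 9 + 9 + 0 + 16 + 4 + 1 = 48
s = √(48/5) = √9.6 ≈ 3.10

s = 3.10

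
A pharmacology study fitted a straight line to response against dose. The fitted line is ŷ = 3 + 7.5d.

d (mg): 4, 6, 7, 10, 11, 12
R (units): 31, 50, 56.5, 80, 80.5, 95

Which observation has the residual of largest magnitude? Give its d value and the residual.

d=4: ŷ = 3 + 7.5·4 = 33; e = 31 − 33 = -2
d=6: ŷ = 3 + 7.5·6 = 48; e = 50 − 48 = 2
d=7: ŷ = 3 + 7.5·7 = 55.5; e = 56.5 − 55.5 = 1
d=10: ŷ = 3 + 7.5·10 = 78; e = 80 − 78 = 2
d=11: ŷ = 3 + 7.5·11 = 85.5; e = 80.5 − 85.5 = -5
d=12: ŷ = 3 + 7.5·12 = 93; e = 95 − 93 = 2
Largest |e| is 5 at d = 11, residual -5.

d = 11, e = -5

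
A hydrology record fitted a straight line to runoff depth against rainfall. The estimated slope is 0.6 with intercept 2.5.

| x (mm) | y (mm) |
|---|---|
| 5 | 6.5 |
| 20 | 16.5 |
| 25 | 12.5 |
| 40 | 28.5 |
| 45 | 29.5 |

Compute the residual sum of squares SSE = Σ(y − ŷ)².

SSE = 34

x=5: ŷ = 2.5 + 0.6·5 = 5.5; e = 6.5 − 5.5 = 1
x=20: ŷ = 2.5 + 0.6·20 = 14.5; e = 16.5 − 14.5 = 2
x=25: ŷ = 2.5 + 0.6·25 = 17.5; e = 12.5 − 17.5 = -5
x=40: ŷ = 2.5 + 0.6·40 = 26.5; e = 28.5 − 26.5 = 2
x=45: ŷ = 2.5 + 0.6·45 = 29.5; e = 29.5 − 29.5 = 0
SSE = 1 + 4 + 25 + 4 + 0 = 34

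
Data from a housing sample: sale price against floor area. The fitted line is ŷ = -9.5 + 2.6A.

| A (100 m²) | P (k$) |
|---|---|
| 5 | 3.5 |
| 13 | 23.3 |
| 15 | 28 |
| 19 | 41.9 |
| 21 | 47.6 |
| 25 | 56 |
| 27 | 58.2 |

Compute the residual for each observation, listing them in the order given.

A=5: ŷ = -9.5 + 2.6·5 = 3.5; e = 3.5 − 3.5 = 0
A=13: ŷ = -9.5 + 2.6·13 = 24.3; e = 23.3 − 24.3 = -1
A=15: ŷ = -9.5 + 2.6·15 = 29.5; e = 28 − 29.5 = -1.5
A=19: ŷ = -9.5 + 2.6·19 = 39.9; e = 41.9 − 39.9 = 2
A=21: ŷ = -9.5 + 2.6·21 = 45.1; e = 47.6 − 45.1 = 2.5
A=25: ŷ = -9.5 + 2.6·25 = 55.5; e = 56 − 55.5 = 0.5
A=27: ŷ = -9.5 + 2.6·27 = 60.7; e = 58.2 − 60.7 = -2.5

0, -1, -1.5, 2, 2.5, 0.5, -2.5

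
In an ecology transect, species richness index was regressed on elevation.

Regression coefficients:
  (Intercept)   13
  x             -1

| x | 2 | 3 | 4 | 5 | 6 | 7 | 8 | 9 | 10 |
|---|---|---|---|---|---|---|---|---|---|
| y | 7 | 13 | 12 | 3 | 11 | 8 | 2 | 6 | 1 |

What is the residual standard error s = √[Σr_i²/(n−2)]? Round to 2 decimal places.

s = 3.70

x=2: ŷ = 13 − 2 = 11; r = 7 − 11 = -4
x=3: ŷ = 13 − 3 = 10; r = 13 − 10 = 3
x=4: ŷ = 13 − 4 = 9; r = 12 − 9 = 3
x=5: ŷ = 13 − 5 = 8; r = 3 − 8 = -5
x=6: ŷ = 13 − 6 = 7; r = 11 − 7 = 4
x=7: ŷ = 13 − 7 = 6; r = 8 − 6 = 2
x=8: ŷ = 13 − 8 = 5; r = 2 − 5 = -3
x=9: ŷ = 13 − 9 = 4; r = 6 − 4 = 2
x=10: ŷ = 13 − 10 = 3; r = 1 − 3 = -2
SSE = 16 + 9 + 9 + 25 + 16 + 4 + 9 + 4 + 4 = 96
s = √(96/7) = √13.7143 ≈ 3.70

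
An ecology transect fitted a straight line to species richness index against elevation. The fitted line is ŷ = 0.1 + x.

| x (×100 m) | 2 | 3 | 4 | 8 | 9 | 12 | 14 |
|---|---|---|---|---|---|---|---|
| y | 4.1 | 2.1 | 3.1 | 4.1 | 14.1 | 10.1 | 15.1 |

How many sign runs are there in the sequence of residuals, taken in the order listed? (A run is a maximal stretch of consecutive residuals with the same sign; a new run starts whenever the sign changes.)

5 runs

x=2: ŷ = 0.1 + 2 = 2.1; r = 4.1 − 2.1 = 2
x=3: ŷ = 0.1 + 3 = 3.1; r = 2.1 − 3.1 = -1
x=4: ŷ = 0.1 + 4 = 4.1; r = 3.1 − 4.1 = -1
x=8: ŷ = 0.1 + 8 = 8.1; r = 4.1 − 8.1 = -4
x=9: ŷ = 0.1 + 9 = 9.1; r = 14.1 − 9.1 = 5
x=12: ŷ = 0.1 + 12 = 12.1; r = 10.1 − 12.1 = -2
x=14: ŷ = 0.1 + 14 = 14.1; r = 15.1 − 14.1 = 1
Signs: + − − − + − +
Runs: +×1, −×3, +×1, −×1, +×1 → 5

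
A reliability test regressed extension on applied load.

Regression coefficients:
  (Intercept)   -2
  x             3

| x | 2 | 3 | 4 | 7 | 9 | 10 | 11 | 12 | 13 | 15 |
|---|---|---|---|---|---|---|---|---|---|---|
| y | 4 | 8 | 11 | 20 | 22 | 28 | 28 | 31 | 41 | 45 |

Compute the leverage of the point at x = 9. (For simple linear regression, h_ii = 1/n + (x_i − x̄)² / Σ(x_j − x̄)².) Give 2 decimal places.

x̄ = (2 + 3 + 4 + 7 + 9 + 10 + 11 + 12 + 13 + 15)/10 = 8.6
Σ(x − x̄)² = 43.56 + 31.36 + 21.16 + 2.56 + 0.16 + 1.96 + 5.76 + 11.56 + 19.36 + 40.96 = 178.4
h = 1/10 + (0.4)²/178.4 = 0.1 + 0.000896861 = 0.10

h = 0.10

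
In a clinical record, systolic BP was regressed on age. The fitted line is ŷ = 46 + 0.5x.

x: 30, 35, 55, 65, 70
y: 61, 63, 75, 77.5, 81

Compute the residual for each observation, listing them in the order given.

0, -0.5, 1.5, -1, 0

x=30: ŷ = 46 + 0.5·30 = 61; r = 61 − 61 = 0
x=35: ŷ = 46 + 0.5·35 = 63.5; r = 63 − 63.5 = -0.5
x=55: ŷ = 46 + 0.5·55 = 73.5; r = 75 − 73.5 = 1.5
x=65: ŷ = 46 + 0.5·65 = 78.5; r = 77.5 − 78.5 = -1
x=70: ŷ = 46 + 0.5·70 = 81; r = 81 − 81 = 0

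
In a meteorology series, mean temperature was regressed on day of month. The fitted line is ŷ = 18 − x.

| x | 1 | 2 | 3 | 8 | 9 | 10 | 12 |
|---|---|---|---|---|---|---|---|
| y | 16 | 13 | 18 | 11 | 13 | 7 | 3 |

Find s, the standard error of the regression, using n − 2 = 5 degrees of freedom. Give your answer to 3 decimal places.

s = 3.033

x=1: ŷ = 18 − 1 = 17; e = 16 − 17 = -1
x=2: ŷ = 18 − 2 = 16; e = 13 − 16 = -3
x=3: ŷ = 18 − 3 = 15; e = 18 − 15 = 3
x=8: ŷ = 18 − 8 = 10; e = 11 − 10 = 1
x=9: ŷ = 18 − 9 = 9; e = 13 − 9 = 4
x=10: ŷ = 18 − 10 = 8; e = 7 − 8 = -1
x=12: ŷ = 18 − 12 = 6; e = 3 − 6 = -3
SSE = 1 + 9 + 9 + 1 + 16 + 1 + 9 = 46
s = √(46/5) = √9.2 ≈ 3.033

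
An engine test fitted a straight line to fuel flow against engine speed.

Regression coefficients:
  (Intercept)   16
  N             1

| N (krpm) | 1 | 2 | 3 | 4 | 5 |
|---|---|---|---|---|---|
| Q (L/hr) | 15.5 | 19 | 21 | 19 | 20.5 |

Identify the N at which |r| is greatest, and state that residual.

N = 3, r = 2

N=1: Q̂ = 16 + 1 = 17; r = 15.5 − 17 = -1.5
N=2: Q̂ = 16 + 2 = 18; r = 19 − 18 = 1
N=3: Q̂ = 16 + 3 = 19; r = 21 − 19 = 2
N=4: Q̂ = 16 + 4 = 20; r = 19 − 20 = -1
N=5: Q̂ = 16 + 5 = 21; r = 20.5 − 21 = -0.5
Largest |r| is 2 at N = 3, residual 2.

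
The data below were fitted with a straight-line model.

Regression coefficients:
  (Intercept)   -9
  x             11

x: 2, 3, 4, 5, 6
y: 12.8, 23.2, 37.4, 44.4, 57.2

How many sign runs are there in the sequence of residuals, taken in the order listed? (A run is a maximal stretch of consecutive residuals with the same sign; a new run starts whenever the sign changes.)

4 runs

x=2: ŷ = -9 + 11·2 = 13; e = 12.8 − 13 = -0.2
x=3: ŷ = -9 + 11·3 = 24; e = 23.2 − 24 = -0.8
x=4: ŷ = -9 + 11·4 = 35; e = 37.4 − 35 = 2.4
x=5: ŷ = -9 + 11·5 = 46; e = 44.4 − 46 = -1.6
x=6: ŷ = -9 + 11·6 = 57; e = 57.2 − 57 = 0.2
Signs: − − + − +
Runs: −×2, +×1, −×1, +×1 → 4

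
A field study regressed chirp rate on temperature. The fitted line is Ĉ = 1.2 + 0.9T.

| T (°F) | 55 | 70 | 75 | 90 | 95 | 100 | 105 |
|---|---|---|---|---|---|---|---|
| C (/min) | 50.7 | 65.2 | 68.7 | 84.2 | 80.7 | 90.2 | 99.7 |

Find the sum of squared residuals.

SSE = 58

T=55: Ĉ = 1.2 + 0.9·55 = 50.7; r = 50.7 − 50.7 = 0
T=70: Ĉ = 1.2 + 0.9·70 = 64.2; r = 65.2 − 64.2 = 1
T=75: Ĉ = 1.2 + 0.9·75 = 68.7; r = 68.7 − 68.7 = 0
T=90: Ĉ = 1.2 + 0.9·90 = 82.2; r = 84.2 − 82.2 = 2
T=95: Ĉ = 1.2 + 0.9·95 = 86.7; r = 80.7 − 86.7 = -6
T=100: Ĉ = 1.2 + 0.9·100 = 91.2; r = 90.2 − 91.2 = -1
T=105: Ĉ = 1.2 + 0.9·105 = 95.7; r = 99.7 − 95.7 = 4
SSE = 0 + 1 + 0 + 4 + 36 + 1 + 16 = 58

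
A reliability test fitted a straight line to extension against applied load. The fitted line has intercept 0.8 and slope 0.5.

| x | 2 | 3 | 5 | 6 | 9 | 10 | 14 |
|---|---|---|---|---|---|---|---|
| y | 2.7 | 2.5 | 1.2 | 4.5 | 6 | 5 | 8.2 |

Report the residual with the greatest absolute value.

r = -2.1

x=2: ŷ = 0.8 + 0.5·2 = 1.8; r = 2.7 − 1.8 = 0.9
x=3: ŷ = 0.8 + 0.5·3 = 2.3; r = 2.5 − 2.3 = 0.2
x=5: ŷ = 0.8 + 0.5·5 = 3.3; r = 1.2 − 3.3 = -2.1
x=6: ŷ = 0.8 + 0.5·6 = 3.8; r = 4.5 − 3.8 = 0.7
x=9: ŷ = 0.8 + 0.5·9 = 5.3; r = 6 − 5.3 = 0.7
x=10: ŷ = 0.8 + 0.5·10 = 5.8; r = 5 − 5.8 = -0.8
x=14: ŷ = 0.8 + 0.5·14 = 7.8; r = 8.2 − 7.8 = 0.4
Largest |r| is 2.1 at x = 5, residual -2.1.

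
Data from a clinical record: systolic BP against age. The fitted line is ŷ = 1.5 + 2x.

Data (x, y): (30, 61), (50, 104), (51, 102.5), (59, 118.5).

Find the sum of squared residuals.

x=30: ŷ = 1.5 + 2·30 = 61.5; r = 61 − 61.5 = -0.5
x=50: ŷ = 1.5 + 2·50 = 101.5; r = 104 − 101.5 = 2.5
x=51: ŷ = 1.5 + 2·51 = 103.5; r = 102.5 − 103.5 = -1
x=59: ŷ = 1.5 + 2·59 = 119.5; r = 118.5 − 119.5 = -1
SSE = 0.25 + 6.25 + 1 + 1 = 8.5

SSE = 8.5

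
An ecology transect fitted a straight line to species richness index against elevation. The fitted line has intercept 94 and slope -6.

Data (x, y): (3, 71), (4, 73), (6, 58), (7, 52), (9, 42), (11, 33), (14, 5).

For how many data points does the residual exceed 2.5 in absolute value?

x=3: ŷ = 94 − 6·3 = 76; e = 71 − 76 = -5
x=4: ŷ = 94 − 6·4 = 70; e = 73 − 70 = 3
x=6: ŷ = 94 − 6·6 = 58; e = 58 − 58 = 0
x=7: ŷ = 94 − 6·7 = 52; e = 52 − 52 = 0
x=9: ŷ = 94 − 6·9 = 40; e = 42 − 40 = 2
x=11: ŷ = 94 − 6·11 = 28; e = 33 − 28 = 5
x=14: ŷ = 94 − 6·14 = 10; e = 5 − 10 = -5
|e| > 2.5: x=3 (|e|=5), x=4 (|e|=3), x=11 (|e|=5), x=14 (|e|=5) → 4

4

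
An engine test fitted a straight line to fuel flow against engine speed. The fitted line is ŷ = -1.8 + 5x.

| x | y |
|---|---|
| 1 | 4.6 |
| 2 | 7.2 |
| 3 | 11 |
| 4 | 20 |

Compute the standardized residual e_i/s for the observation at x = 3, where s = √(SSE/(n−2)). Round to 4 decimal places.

x=1: ŷ = -1.8 + 5·1 = 3.2; e = 4.6 − 3.2 = 1.4
x=2: ŷ = -1.8 + 5·2 = 8.2; e = 7.2 − 8.2 = -1
x=3: ŷ = -1.8 + 5·3 = 13.2; e = 11 − 13.2 = -2.2
x=4: ŷ = -1.8 + 5·4 = 18.2; e = 20 − 18.2 = 1.8
SSE = 1.96 + 1 + 4.84 + 3.24 = 11.04
s = √(11.04/2) = 2.34947
e/s = -2.2 / 2.34947 = -0.9364

-0.9364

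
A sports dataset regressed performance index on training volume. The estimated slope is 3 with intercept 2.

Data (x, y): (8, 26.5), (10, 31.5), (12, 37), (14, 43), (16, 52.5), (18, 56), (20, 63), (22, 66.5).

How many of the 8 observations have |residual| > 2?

x=8: ŷ = 2 + 3·8 = 26; e = 26.5 − 26 = 0.5
x=10: ŷ = 2 + 3·10 = 32; e = 31.5 − 32 = -0.5
x=12: ŷ = 2 + 3·12 = 38; e = 37 − 38 = -1
x=14: ŷ = 2 + 3·14 = 44; e = 43 − 44 = -1
x=16: ŷ = 2 + 3·16 = 50; e = 52.5 − 50 = 2.5
x=18: ŷ = 2 + 3·18 = 56; e = 56 − 56 = 0
x=20: ŷ = 2 + 3·20 = 62; e = 63 − 62 = 1
x=22: ŷ = 2 + 3·22 = 68; e = 66.5 − 68 = -1.5
|e| > 2: x=16 (|e|=2.5) → 1

1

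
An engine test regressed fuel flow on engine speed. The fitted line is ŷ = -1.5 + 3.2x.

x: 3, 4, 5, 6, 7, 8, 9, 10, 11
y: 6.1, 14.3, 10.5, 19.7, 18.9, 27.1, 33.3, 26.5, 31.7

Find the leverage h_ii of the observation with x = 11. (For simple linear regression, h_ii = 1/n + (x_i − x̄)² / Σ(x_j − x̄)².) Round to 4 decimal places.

x̄ = (3 + 4 + 5 + 6 + 7 + 8 + 9 + 10 + 11)/9 = 7
Σ(x − x̄)² = 16 + 9 + 4 + 1 + 0 + 1 + 4 + 9 + 16 = 60
h = 1/9 + (4)²/60 = 0.111111 + 0.266667 = 0.3778

h = 0.3778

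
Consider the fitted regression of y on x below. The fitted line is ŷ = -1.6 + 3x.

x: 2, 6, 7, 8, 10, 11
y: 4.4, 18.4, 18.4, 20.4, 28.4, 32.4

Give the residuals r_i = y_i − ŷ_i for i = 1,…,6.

0, 2, -1, -2, 0, 1

x=2: ŷ = -1.6 + 3·2 = 4.4; r = 4.4 − 4.4 = 0
x=6: ŷ = -1.6 + 3·6 = 16.4; r = 18.4 − 16.4 = 2
x=7: ŷ = -1.6 + 3·7 = 19.4; r = 18.4 − 19.4 = -1
x=8: ŷ = -1.6 + 3·8 = 22.4; r = 20.4 − 22.4 = -2
x=10: ŷ = -1.6 + 3·10 = 28.4; r = 28.4 − 28.4 = 0
x=11: ŷ = -1.6 + 3·11 = 31.4; r = 32.4 − 31.4 = 1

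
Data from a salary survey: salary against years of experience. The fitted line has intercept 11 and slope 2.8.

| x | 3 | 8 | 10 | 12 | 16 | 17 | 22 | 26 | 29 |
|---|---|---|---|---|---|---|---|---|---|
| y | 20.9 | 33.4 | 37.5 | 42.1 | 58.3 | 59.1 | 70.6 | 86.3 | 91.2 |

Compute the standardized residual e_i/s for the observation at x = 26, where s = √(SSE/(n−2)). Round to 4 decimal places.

1.2390

x=3: ŷ = 11 + 2.8·3 = 19.4; e = 20.9 − 19.4 = 1.5
x=8: ŷ = 11 + 2.8·8 = 33.4; e = 33.4 − 33.4 = 0
x=10: ŷ = 11 + 2.8·10 = 39; e = 37.5 − 39 = -1.5
x=12: ŷ = 11 + 2.8·12 = 44.6; e = 42.1 − 44.6 = -2.5
x=16: ŷ = 11 + 2.8·16 = 55.8; e = 58.3 − 55.8 = 2.5
x=17: ŷ = 11 + 2.8·17 = 58.6; e = 59.1 − 58.6 = 0.5
x=22: ŷ = 11 + 2.8·22 = 72.6; e = 70.6 − 72.6 = -2
x=26: ŷ = 11 + 2.8·26 = 83.8; e = 86.3 − 83.8 = 2.5
x=29: ŷ = 11 + 2.8·29 = 92.2; e = 91.2 − 92.2 = -1
SSE = 2.25 + 0 + 2.25 + 6.25 + 6.25 + 0.25 + 4 + 6.25 + 1 = 28.5
s = √(28.5/7) = 2.01778
e/s = 2.5 / 2.01778 = 1.2390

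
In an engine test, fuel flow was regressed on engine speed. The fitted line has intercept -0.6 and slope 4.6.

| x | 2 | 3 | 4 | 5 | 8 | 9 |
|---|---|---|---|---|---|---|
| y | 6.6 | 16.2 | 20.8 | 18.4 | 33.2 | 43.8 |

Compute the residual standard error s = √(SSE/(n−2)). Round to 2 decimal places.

x=2: ŷ = -0.6 + 4.6·2 = 8.6; e = 6.6 − 8.6 = -2
x=3: ŷ = -0.6 + 4.6·3 = 13.2; e = 16.2 − 13.2 = 3
x=4: ŷ = -0.6 + 4.6·4 = 17.8; e = 20.8 − 17.8 = 3
x=5: ŷ = -0.6 + 4.6·5 = 22.4; e = 18.4 − 22.4 = -4
x=8: ŷ = -0.6 + 4.6·8 = 36.2; e = 33.2 − 36.2 = -3
x=9: ŷ = -0.6 + 4.6·9 = 40.8; e = 43.8 − 40.8 = 3
SSE = 4 + 9 + 9 + 16 + 9 + 9 = 56
s = √(56/4) = √14 ≈ 3.74

s = 3.74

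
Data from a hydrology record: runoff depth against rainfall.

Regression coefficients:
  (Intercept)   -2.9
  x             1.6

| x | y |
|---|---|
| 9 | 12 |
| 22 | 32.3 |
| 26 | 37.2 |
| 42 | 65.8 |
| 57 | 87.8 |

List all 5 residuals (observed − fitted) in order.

0.5, 0, -1.5, 1.5, -0.5

x=9: ŷ = -2.9 + 1.6·9 = 11.5; e = 12 − 11.5 = 0.5
x=22: ŷ = -2.9 + 1.6·22 = 32.3; e = 32.3 − 32.3 = 0
x=26: ŷ = -2.9 + 1.6·26 = 38.7; e = 37.2 − 38.7 = -1.5
x=42: ŷ = -2.9 + 1.6·42 = 64.3; e = 65.8 − 64.3 = 1.5
x=57: ŷ = -2.9 + 1.6·57 = 88.3; e = 87.8 − 88.3 = -0.5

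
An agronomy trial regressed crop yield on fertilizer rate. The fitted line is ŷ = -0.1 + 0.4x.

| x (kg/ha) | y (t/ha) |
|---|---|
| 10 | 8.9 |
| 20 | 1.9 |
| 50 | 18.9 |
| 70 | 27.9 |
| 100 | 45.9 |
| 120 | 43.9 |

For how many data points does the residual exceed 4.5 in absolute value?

x=10: ŷ = -0.1 + 0.4·10 = 3.9; e = 8.9 − 3.9 = 5
x=20: ŷ = -0.1 + 0.4·20 = 7.9; e = 1.9 − 7.9 = -6
x=50: ŷ = -0.1 + 0.4·50 = 19.9; e = 18.9 − 19.9 = -1
x=70: ŷ = -0.1 + 0.4·70 = 27.9; e = 27.9 − 27.9 = 0
x=100: ŷ = -0.1 + 0.4·100 = 39.9; e = 45.9 − 39.9 = 6
x=120: ŷ = -0.1 + 0.4·120 = 47.9; e = 43.9 − 47.9 = -4
|e| > 4.5: x=10 (|e|=5), x=20 (|e|=6), x=100 (|e|=6) → 3

3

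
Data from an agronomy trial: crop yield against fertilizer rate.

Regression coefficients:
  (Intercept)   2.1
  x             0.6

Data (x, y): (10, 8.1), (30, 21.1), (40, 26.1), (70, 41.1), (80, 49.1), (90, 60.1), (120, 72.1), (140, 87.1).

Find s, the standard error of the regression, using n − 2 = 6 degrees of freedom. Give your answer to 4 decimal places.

x=10: ŷ = 2.1 + 0.6·10 = 8.1; r = 8.1 − 8.1 = 0
x=30: ŷ = 2.1 + 0.6·30 = 20.1; r = 21.1 − 20.1 = 1
x=40: ŷ = 2.1 + 0.6·40 = 26.1; r = 26.1 − 26.1 = 0
x=70: ŷ = 2.1 + 0.6·70 = 44.1; r = 41.1 − 44.1 = -3
x=80: ŷ = 2.1 + 0.6·80 = 50.1; r = 49.1 − 50.1 = -1
x=90: ŷ = 2.1 + 0.6·90 = 56.1; r = 60.1 − 56.1 = 4
x=120: ŷ = 2.1 + 0.6·120 = 74.1; r = 72.1 − 74.1 = -2
x=140: ŷ = 2.1 + 0.6·140 = 86.1; r = 87.1 − 86.1 = 1
SSE = 0 + 1 + 0 + 9 + 1 + 16 + 4 + 1 = 32
s = √(32/6) = √5.33333 ≈ 2.3094

s = 2.3094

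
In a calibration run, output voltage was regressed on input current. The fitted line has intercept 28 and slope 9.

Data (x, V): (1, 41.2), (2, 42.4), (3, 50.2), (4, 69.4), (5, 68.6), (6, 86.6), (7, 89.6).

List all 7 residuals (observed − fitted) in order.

4.2, -3.6, -4.8, 5.4, -4.4, 4.6, -1.4

x=1: ŷ = 28 + 9·1 = 37; e = 41.2 − 37 = 4.2
x=2: ŷ = 28 + 9·2 = 46; e = 42.4 − 46 = -3.6
x=3: ŷ = 28 + 9·3 = 55; e = 50.2 − 55 = -4.8
x=4: ŷ = 28 + 9·4 = 64; e = 69.4 − 64 = 5.4
x=5: ŷ = 28 + 9·5 = 73; e = 68.6 − 73 = -4.4
x=6: ŷ = 28 + 9·6 = 82; e = 86.6 − 82 = 4.6
x=7: ŷ = 28 + 9·7 = 91; e = 89.6 − 91 = -1.4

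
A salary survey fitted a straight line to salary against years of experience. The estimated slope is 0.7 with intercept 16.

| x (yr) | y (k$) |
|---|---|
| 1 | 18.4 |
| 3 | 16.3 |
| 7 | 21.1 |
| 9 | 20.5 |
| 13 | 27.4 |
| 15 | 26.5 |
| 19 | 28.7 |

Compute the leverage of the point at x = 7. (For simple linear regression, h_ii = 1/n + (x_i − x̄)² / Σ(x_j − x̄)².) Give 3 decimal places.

h = 0.169

x̄ = (1 + 3 + 7 + 9 + 13 + 15 + 19)/7 = 9.57143
Σ(x − x̄)² = 73.4694 + 43.1837 + 6.61224 + 0.326531 + 11.7551 + 29.4694 + 88.898 = 253.714
h = 1/7 + (-2.57143)²/253.714 = 0.142857 + 0.0260618 = 0.169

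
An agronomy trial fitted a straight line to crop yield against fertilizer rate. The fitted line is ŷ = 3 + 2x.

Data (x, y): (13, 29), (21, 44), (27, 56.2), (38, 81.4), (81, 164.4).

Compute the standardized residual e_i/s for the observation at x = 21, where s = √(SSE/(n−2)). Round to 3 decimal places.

-0.622

x=13: ŷ = 3 + 2·13 = 29; e = 29 − 29 = 0
x=21: ŷ = 3 + 2·21 = 45; e = 44 − 45 = -1
x=27: ŷ = 3 + 2·27 = 57; e = 56.2 − 57 = -0.8
x=38: ŷ = 3 + 2·38 = 79; e = 81.4 − 79 = 2.4
x=81: ŷ = 3 + 2·81 = 165; e = 164.4 − 165 = -0.6
SSE = 0 + 1 + 0.64 + 5.76 + 0.36 = 7.76
s = √(7.76/3) = 1.60831
e/s = -1 / 1.60831 = -0.622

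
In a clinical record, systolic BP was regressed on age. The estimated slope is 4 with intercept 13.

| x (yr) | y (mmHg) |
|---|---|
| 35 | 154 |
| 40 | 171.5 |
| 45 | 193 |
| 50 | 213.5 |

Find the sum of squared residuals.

x=35: ŷ = 13 + 4·35 = 153; e = 154 − 153 = 1
x=40: ŷ = 13 + 4·40 = 173; e = 171.5 − 173 = -1.5
x=45: ŷ = 13 + 4·45 = 193; e = 193 − 193 = 0
x=50: ŷ = 13 + 4·50 = 213; e = 213.5 − 213 = 0.5
SSE = 1 + 2.25 + 0 + 0.25 = 3.5

SSE = 3.5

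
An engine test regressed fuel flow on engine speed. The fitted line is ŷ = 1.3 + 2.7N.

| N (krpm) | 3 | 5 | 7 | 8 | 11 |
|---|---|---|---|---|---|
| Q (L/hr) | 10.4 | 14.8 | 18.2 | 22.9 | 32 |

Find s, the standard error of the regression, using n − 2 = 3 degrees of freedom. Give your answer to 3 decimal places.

N=3: ŷ = 1.3 + 2.7·3 = 9.4; e = 10.4 − 9.4 = 1
N=5: ŷ = 1.3 + 2.7·5 = 14.8; e = 14.8 − 14.8 = 0
N=7: ŷ = 1.3 + 2.7·7 = 20.2; e = 18.2 − 20.2 = -2
N=8: ŷ = 1.3 + 2.7·8 = 22.9; e = 22.9 − 22.9 = 0
N=11: ŷ = 1.3 + 2.7·11 = 31; e = 32 − 31 = 1
SSE = 1 + 0 + 4 + 0 + 1 = 6
s = √(6/3) = √2 ≈ 1.414

s = 1.414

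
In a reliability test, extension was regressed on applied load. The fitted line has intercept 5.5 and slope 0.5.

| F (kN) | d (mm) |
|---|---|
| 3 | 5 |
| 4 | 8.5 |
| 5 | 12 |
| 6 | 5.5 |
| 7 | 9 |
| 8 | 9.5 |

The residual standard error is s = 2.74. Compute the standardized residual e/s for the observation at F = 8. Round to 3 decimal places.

0.000

ŷ = 5.5 + 0.5·8 = 9.5
e = 9.5 − 9.5 = 0
e/s = 0 / 2.74 = 0.000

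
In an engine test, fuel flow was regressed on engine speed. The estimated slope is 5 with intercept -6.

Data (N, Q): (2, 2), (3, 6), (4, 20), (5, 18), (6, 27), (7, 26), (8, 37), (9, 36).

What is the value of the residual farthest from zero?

N=2: ŷ = -6 + 5·2 = 4; e = 2 − 4 = -2
N=3: ŷ = -6 + 5·3 = 9; e = 6 − 9 = -3
N=4: ŷ = -6 + 5·4 = 14; e = 20 − 14 = 6
N=5: ŷ = -6 + 5·5 = 19; e = 18 − 19 = -1
N=6: ŷ = -6 + 5·6 = 24; e = 27 − 24 = 3
N=7: ŷ = -6 + 5·7 = 29; e = 26 − 29 = -3
N=8: ŷ = -6 + 5·8 = 34; e = 37 − 34 = 3
N=9: ŷ = -6 + 5·9 = 39; e = 36 − 39 = -3
Largest |e| is 6 at N = 4, residual 6.

e = 6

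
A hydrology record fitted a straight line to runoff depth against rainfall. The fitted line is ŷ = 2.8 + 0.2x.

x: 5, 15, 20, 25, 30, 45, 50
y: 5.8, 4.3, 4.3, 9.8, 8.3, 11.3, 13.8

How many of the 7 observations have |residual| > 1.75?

3

x=5: ŷ = 2.8 + 0.2·5 = 3.8; e = 5.8 − 3.8 = 2
x=15: ŷ = 2.8 + 0.2·15 = 5.8; e = 4.3 − 5.8 = -1.5
x=20: ŷ = 2.8 + 0.2·20 = 6.8; e = 4.3 − 6.8 = -2.5
x=25: ŷ = 2.8 + 0.2·25 = 7.8; e = 9.8 − 7.8 = 2
x=30: ŷ = 2.8 + 0.2·30 = 8.8; e = 8.3 − 8.8 = -0.5
x=45: ŷ = 2.8 + 0.2·45 = 11.8; e = 11.3 − 11.8 = -0.5
x=50: ŷ = 2.8 + 0.2·50 = 12.8; e = 13.8 − 12.8 = 1
|e| > 1.75: x=5 (|e|=2), x=20 (|e|=2.5), x=25 (|e|=2) → 3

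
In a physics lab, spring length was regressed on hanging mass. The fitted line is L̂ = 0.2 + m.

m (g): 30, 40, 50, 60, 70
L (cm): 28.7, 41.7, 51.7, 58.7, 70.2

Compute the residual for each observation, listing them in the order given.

m=30: L̂ = 0.2 + 30 = 30.2; r = 28.7 − 30.2 = -1.5
m=40: L̂ = 0.2 + 40 = 40.2; r = 41.7 − 40.2 = 1.5
m=50: L̂ = 0.2 + 50 = 50.2; r = 51.7 − 50.2 = 1.5
m=60: L̂ = 0.2 + 60 = 60.2; r = 58.7 − 60.2 = -1.5
m=70: L̂ = 0.2 + 70 = 70.2; r = 70.2 − 70.2 = 0

-1.5, 1.5, 1.5, -1.5, 0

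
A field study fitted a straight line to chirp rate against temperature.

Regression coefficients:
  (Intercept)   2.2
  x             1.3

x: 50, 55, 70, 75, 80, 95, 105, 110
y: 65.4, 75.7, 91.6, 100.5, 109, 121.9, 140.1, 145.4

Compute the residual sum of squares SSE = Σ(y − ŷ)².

x=50: ŷ = 2.2 + 1.3·50 = 67.2; r = 65.4 − 67.2 = -1.8
x=55: ŷ = 2.2 + 1.3·55 = 73.7; r = 75.7 − 73.7 = 2
x=70: ŷ = 2.2 + 1.3·70 = 93.2; r = 91.6 − 93.2 = -1.6
x=75: ŷ = 2.2 + 1.3·75 = 99.7; r = 100.5 − 99.7 = 0.8
x=80: ŷ = 2.2 + 1.3·80 = 106.2; r = 109 − 106.2 = 2.8
x=95: ŷ = 2.2 + 1.3·95 = 125.7; r = 121.9 − 125.7 = -3.8
x=105: ŷ = 2.2 + 1.3·105 = 138.7; r = 140.1 − 138.7 = 1.4
x=110: ŷ = 2.2 + 1.3·110 = 145.2; r = 145.4 − 145.2 = 0.2
SSE = 3.24 + 4 + 2.56 + 0.64 + 7.84 + 14.44 + 1.96 + 0.04 = 34.72

SSE = 34.72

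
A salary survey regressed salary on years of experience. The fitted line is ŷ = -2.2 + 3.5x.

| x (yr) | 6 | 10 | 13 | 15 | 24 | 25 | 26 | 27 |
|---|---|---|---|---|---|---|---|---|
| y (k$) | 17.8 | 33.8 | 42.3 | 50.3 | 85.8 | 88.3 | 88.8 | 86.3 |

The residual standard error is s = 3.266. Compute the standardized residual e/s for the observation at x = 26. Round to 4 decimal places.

0.0000

ŷ = -2.2 + 3.5·26 = 88.8
e = 88.8 − 88.8 = 0
e/s = 0 / 3.266 = 0.0000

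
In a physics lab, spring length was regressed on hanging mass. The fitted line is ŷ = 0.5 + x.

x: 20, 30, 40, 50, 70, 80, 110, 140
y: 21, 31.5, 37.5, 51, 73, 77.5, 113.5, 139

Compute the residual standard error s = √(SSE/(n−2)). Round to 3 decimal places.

s = 2.483

x=20: ŷ = 0.5 + 20 = 20.5; e = 21 − 20.5 = 0.5
x=30: ŷ = 0.5 + 30 = 30.5; e = 31.5 − 30.5 = 1
x=40: ŷ = 0.5 + 40 = 40.5; e = 37.5 − 40.5 = -3
x=50: ŷ = 0.5 + 50 = 50.5; e = 51 − 50.5 = 0.5
x=70: ŷ = 0.5 + 70 = 70.5; e = 73 − 70.5 = 2.5
x=80: ŷ = 0.5 + 80 = 80.5; e = 77.5 − 80.5 = -3
x=110: ŷ = 0.5 + 110 = 110.5; e = 113.5 − 110.5 = 3
x=140: ŷ = 0.5 + 140 = 140.5; e = 139 − 140.5 = -1.5
SSE = 0.25 + 1 + 9 + 0.25 + 6.25 + 9 + 9 + 2.25 = 37
s = √(37/6) = √6.16667 ≈ 2.483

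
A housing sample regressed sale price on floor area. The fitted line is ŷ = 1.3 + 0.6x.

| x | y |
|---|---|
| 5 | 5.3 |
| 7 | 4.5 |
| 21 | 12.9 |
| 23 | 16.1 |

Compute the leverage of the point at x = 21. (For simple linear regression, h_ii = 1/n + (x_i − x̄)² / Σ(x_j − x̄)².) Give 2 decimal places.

x̄ = (5 + 7 + 21 + 23)/4 = 14
Σ(x − x̄)² = 81 + 49 + 49 + 81 = 260
h = 1/4 + (7)²/260 = 0.25 + 0.188462 = 0.44

h = 0.44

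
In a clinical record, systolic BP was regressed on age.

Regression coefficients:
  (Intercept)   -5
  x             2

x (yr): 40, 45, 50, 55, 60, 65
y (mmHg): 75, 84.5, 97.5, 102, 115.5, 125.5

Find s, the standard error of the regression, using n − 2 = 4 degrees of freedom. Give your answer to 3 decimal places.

s = 2.000

x=40: ŷ = -5 + 2·40 = 75; e = 75 − 75 = 0
x=45: ŷ = -5 + 2·45 = 85; e = 84.5 − 85 = -0.5
x=50: ŷ = -5 + 2·50 = 95; e = 97.5 − 95 = 2.5
x=55: ŷ = -5 + 2·55 = 105; e = 102 − 105 = -3
x=60: ŷ = -5 + 2·60 = 115; e = 115.5 − 115 = 0.5
x=65: ŷ = -5 + 2·65 = 125; e = 125.5 − 125 = 0.5
SSE = 0 + 0.25 + 6.25 + 9 + 0.25 + 0.25 = 16
s = √(16/4) = √4 ≈ 2.000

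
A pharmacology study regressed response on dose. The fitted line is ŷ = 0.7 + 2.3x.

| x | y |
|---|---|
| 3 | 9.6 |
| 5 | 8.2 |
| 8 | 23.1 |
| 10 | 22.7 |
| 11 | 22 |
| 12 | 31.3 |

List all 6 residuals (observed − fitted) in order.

x=3: ŷ = 0.7 + 2.3·3 = 7.6; e = 9.6 − 7.6 = 2
x=5: ŷ = 0.7 + 2.3·5 = 12.2; e = 8.2 − 12.2 = -4
x=8: ŷ = 0.7 + 2.3·8 = 19.1; e = 23.1 − 19.1 = 4
x=10: ŷ = 0.7 + 2.3·10 = 23.7; e = 22.7 − 23.7 = -1
x=11: ŷ = 0.7 + 2.3·11 = 26; e = 22 − 26 = -4
x=12: ŷ = 0.7 + 2.3·12 = 28.3; e = 31.3 − 28.3 = 3

2, -4, 4, -1, -4, 3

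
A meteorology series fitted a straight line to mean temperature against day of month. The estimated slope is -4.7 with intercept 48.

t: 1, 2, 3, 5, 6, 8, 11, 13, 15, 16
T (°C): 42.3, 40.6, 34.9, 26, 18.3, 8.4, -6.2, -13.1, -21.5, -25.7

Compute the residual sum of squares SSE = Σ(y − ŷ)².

t=1: ŷ = 48 − 4.7·1 = 43.3; r = 42.3 − 43.3 = -1
t=2: ŷ = 48 − 4.7·2 = 38.6; r = 40.6 − 38.6 = 2
t=3: ŷ = 48 − 4.7·3 = 33.9; r = 34.9 − 33.9 = 1
t=5: ŷ = 48 − 4.7·5 = 24.5; r = 26 − 24.5 = 1.5
t=6: ŷ = 48 − 4.7·6 = 19.8; r = 18.3 − 19.8 = -1.5
t=8: ŷ = 48 − 4.7·8 = 10.4; r = 8.4 − 10.4 = -2
t=11: ŷ = 48 − 4.7·11 = -3.7; r = -6.2 − (-3.7) = -2.5
t=13: ŷ = 48 − 4.7·13 = -13.1; r = -13.1 − (-13.1) = 0
t=15: ŷ = 48 − 4.7·15 = -22.5; r = -21.5 − (-22.5) = 1
t=16: ŷ = 48 − 4.7·16 = -27.2; r = -25.7 − (-27.2) = 1.5
SSE = 1 + 4 + 1 + 2.25 + 2.25 + 4 + 6.25 + 0 + 1 + 2.25 = 24

SSE = 24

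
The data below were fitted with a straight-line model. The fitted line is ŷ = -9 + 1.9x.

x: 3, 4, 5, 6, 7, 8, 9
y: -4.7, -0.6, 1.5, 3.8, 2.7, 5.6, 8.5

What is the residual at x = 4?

ŷ = -9 + 1.9·4 = -1.4
r = -0.6 − (-1.4) = 0.8

r = 0.8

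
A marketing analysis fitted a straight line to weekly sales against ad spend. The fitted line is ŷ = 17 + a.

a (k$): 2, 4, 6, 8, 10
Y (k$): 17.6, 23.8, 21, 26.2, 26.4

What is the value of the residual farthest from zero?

e = 2.8

a=2: ŷ = 17 + 2 = 19; e = 17.6 − 19 = -1.4
a=4: ŷ = 17 + 4 = 21; e = 23.8 − 21 = 2.8
a=6: ŷ = 17 + 6 = 23; e = 21 − 23 = -2
a=8: ŷ = 17 + 8 = 25; e = 26.2 − 25 = 1.2
a=10: ŷ = 17 + 10 = 27; e = 26.4 − 27 = -0.6
Largest |e| is 2.8 at a = 4, residual 2.8.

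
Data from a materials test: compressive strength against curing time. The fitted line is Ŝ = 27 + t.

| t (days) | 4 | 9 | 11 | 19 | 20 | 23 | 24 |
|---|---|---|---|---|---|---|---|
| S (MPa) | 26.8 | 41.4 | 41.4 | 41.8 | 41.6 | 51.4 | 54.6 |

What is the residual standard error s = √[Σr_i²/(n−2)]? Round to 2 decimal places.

s = 4.90

t=4: Ŝ = 27 + 4 = 31; r = 26.8 − 31 = -4.2
t=9: Ŝ = 27 + 9 = 36; r = 41.4 − 36 = 5.4
t=11: Ŝ = 27 + 11 = 38; r = 41.4 − 38 = 3.4
t=19: Ŝ = 27 + 19 = 46; r = 41.8 − 46 = -4.2
t=20: Ŝ = 27 + 20 = 47; r = 41.6 − 47 = -5.4
t=23: Ŝ = 27 + 23 = 50; r = 51.4 − 50 = 1.4
t=24: Ŝ = 27 + 24 = 51; r = 54.6 − 51 = 3.6
SSE = 17.64 + 29.16 + 11.56 + 17.64 + 29.16 + 1.96 + 12.96 = 120.08
s = √(120.08/5) = √24.016 ≈ 4.90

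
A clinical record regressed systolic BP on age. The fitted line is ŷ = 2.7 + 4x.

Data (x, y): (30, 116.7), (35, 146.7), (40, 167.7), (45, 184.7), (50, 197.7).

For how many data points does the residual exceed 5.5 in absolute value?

1

x=30: ŷ = 2.7 + 4·30 = 122.7; r = 116.7 − 122.7 = -6
x=35: ŷ = 2.7 + 4·35 = 142.7; r = 146.7 − 142.7 = 4
x=40: ŷ = 2.7 + 4·40 = 162.7; r = 167.7 − 162.7 = 5
x=45: ŷ = 2.7 + 4·45 = 182.7; r = 184.7 − 182.7 = 2
x=50: ŷ = 2.7 + 4·50 = 202.7; r = 197.7 − 202.7 = -5
|r| > 5.5: x=30 (|r|=6) → 1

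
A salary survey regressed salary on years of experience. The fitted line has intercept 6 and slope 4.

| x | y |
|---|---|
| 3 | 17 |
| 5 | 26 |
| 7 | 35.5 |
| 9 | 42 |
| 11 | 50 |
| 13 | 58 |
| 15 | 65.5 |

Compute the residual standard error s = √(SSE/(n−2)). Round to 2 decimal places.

x=3: ŷ = 6 + 4·3 = 18; r = 17 − 18 = -1
x=5: ŷ = 6 + 4·5 = 26; r = 26 − 26 = 0
x=7: ŷ = 6 + 4·7 = 34; r = 35.5 − 34 = 1.5
x=9: ŷ = 6 + 4·9 = 42; r = 42 − 42 = 0
x=11: ŷ = 6 + 4·11 = 50; r = 50 − 50 = 0
x=13: ŷ = 6 + 4·13 = 58; r = 58 − 58 = 0
x=15: ŷ = 6 + 4·15 = 66; r = 65.5 − 66 = -0.5
SSE = 1 + 0 + 2.25 + 0 + 0 + 0 + 0.25 = 3.5
s = √(3.5/5) = √0.7 ≈ 0.84

s = 0.84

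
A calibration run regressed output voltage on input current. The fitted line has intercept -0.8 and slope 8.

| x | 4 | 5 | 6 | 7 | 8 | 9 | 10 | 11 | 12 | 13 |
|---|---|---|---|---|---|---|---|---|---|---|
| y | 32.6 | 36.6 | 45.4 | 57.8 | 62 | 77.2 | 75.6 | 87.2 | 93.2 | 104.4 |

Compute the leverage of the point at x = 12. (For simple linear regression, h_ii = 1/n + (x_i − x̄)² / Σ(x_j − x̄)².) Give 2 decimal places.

x̄ = (4 + 5 + 6 + 7 + 8 + 9 + 10 + 11 + 12 + 13)/10 = 8.5
Σ(x − x̄)² = 20.25 + 12.25 + 6.25 + 2.25 + 0.25 + 0.25 + 2.25 + 6.25 + 12.25 + 20.25 = 82.5
h = 1/10 + (3.5)²/82.5 = 0.1 + 0.148485 = 0.25

h = 0.25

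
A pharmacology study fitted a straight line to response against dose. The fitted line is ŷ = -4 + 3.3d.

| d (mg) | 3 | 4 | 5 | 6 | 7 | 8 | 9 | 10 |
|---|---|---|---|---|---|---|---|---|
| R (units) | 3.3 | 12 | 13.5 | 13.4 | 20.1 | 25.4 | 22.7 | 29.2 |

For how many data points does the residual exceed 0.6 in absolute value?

d=3: ŷ = -4 + 3.3·3 = 5.9; e = 3.3 − 5.9 = -2.6
d=4: ŷ = -4 + 3.3·4 = 9.2; e = 12 − 9.2 = 2.8
d=5: ŷ = -4 + 3.3·5 = 12.5; e = 13.5 − 12.5 = 1
d=6: ŷ = -4 + 3.3·6 = 15.8; e = 13.4 − 15.8 = -2.4
d=7: ŷ = -4 + 3.3·7 = 19.1; e = 20.1 − 19.1 = 1
d=8: ŷ = -4 + 3.3·8 = 22.4; e = 25.4 − 22.4 = 3
d=9: ŷ = -4 + 3.3·9 = 25.7; e = 22.7 − 25.7 = -3
d=10: ŷ = -4 + 3.3·10 = 29; e = 29.2 − 29 = 0.2
|e| > 0.6: d=3 (|e|=2.6), d=4 (|e|=2.8), d=5 (|e|=1), d=6 (|e|=2.4), d=7 (|e|=1), d=8 (|e|=3), d=9 (|e|=3) → 7

7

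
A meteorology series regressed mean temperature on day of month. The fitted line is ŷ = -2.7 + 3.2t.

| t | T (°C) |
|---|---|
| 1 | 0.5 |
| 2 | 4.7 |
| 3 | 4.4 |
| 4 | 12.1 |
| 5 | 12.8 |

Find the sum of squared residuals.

t=1: ŷ = -2.7 + 3.2·1 = 0.5; e = 0.5 − 0.5 = 0
t=2: ŷ = -2.7 + 3.2·2 = 3.7; e = 4.7 − 3.7 = 1
t=3: ŷ = -2.7 + 3.2·3 = 6.9; e = 4.4 − 6.9 = -2.5
t=4: ŷ = -2.7 + 3.2·4 = 10.1; e = 12.1 − 10.1 = 2
t=5: ŷ = -2.7 + 3.2·5 = 13.3; e = 12.8 − 13.3 = -0.5
SSE = 0 + 1 + 6.25 + 4 + 0.25 = 11.5

SSE = 11.5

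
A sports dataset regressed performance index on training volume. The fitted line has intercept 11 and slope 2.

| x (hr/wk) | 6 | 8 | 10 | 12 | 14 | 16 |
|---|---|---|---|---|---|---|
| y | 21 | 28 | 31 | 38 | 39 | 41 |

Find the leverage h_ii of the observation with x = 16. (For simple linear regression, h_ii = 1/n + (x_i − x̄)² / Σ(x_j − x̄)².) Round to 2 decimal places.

x̄ = (6 + 8 + 10 + 12 + 14 + 16)/6 = 11
Σ(x − x̄)² = 25 + 9 + 1 + 1 + 9 + 25 = 70
h = 1/6 + (5)²/70 = 0.166667 + 0.357143 = 0.52

h = 0.52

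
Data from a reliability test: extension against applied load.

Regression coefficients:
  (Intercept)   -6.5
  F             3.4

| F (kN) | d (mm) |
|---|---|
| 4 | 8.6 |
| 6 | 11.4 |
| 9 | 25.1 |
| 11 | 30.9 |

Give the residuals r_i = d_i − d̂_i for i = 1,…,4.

F=4: d̂ = -6.5 + 3.4·4 = 7.1; r = 8.6 − 7.1 = 1.5
F=6: d̂ = -6.5 + 3.4·6 = 13.9; r = 11.4 − 13.9 = -2.5
F=9: d̂ = -6.5 + 3.4·9 = 24.1; r = 25.1 − 24.1 = 1
F=11: d̂ = -6.5 + 3.4·11 = 30.9; r = 30.9 − 30.9 = 0

1.5, -2.5, 1, 0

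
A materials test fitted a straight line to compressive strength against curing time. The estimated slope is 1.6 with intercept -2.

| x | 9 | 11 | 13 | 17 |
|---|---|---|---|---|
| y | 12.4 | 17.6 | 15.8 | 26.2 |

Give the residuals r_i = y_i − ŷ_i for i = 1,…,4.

x=9: ŷ = -2 + 1.6·9 = 12.4; r = 12.4 − 12.4 = 0
x=11: ŷ = -2 + 1.6·11 = 15.6; r = 17.6 − 15.6 = 2
x=13: ŷ = -2 + 1.6·13 = 18.8; r = 15.8 − 18.8 = -3
x=17: ŷ = -2 + 1.6·17 = 25.2; r = 26.2 − 25.2 = 1

0, 2, -3, 1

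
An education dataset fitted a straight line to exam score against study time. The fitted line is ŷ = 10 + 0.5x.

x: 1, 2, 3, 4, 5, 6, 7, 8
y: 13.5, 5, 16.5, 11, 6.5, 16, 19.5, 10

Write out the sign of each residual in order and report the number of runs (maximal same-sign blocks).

x=1: ŷ = 10 + 0.5·1 = 10.5; e = 13.5 − 10.5 = 3
x=2: ŷ = 10 + 0.5·2 = 11; e = 5 − 11 = -6
x=3: ŷ = 10 + 0.5·3 = 11.5; e = 16.5 − 11.5 = 5
x=4: ŷ = 10 + 0.5·4 = 12; e = 11 − 12 = -1
x=5: ŷ = 10 + 0.5·5 = 12.5; e = 6.5 − 12.5 = -6
x=6: ŷ = 10 + 0.5·6 = 13; e = 16 − 13 = 3
x=7: ŷ = 10 + 0.5·7 = 13.5; e = 19.5 − 13.5 = 6
x=8: ŷ = 10 + 0.5·8 = 14; e = 10 − 14 = -4
Signs: + − + − − + + −
Runs: +×1, −×1, +×1, −×2, +×2, −×1 → 6

6 runs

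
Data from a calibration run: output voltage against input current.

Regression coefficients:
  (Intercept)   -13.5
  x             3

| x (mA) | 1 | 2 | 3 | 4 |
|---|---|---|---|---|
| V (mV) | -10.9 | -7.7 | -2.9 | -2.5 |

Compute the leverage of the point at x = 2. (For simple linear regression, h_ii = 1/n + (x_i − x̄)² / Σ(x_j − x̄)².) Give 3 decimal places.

x̄ = (1 + 2 + 3 + 4)/4 = 2.5
Σ(x − x̄)² = 2.25 + 0.25 + 0.25 + 2.25 = 5
h = 1/4 + (-0.5)²/5 = 0.25 + 0.05 = 0.300

h = 0.300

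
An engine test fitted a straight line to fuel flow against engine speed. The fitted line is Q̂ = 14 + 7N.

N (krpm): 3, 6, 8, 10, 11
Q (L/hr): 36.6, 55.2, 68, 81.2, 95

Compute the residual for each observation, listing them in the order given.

1.6, -0.8, -2, -2.8, 4

N=3: Q̂ = 14 + 7·3 = 35; e = 36.6 − 35 = 1.6
N=6: Q̂ = 14 + 7·6 = 56; e = 55.2 − 56 = -0.8
N=8: Q̂ = 14 + 7·8 = 70; e = 68 − 70 = -2
N=10: Q̂ = 14 + 7·10 = 84; e = 81.2 − 84 = -2.8
N=11: Q̂ = 14 + 7·11 = 91; e = 95 − 91 = 4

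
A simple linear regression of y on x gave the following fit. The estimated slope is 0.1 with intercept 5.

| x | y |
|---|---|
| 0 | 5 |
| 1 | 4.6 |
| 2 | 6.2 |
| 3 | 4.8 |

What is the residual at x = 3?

r = -0.5

ŷ = 5 + 0.1·3 = 5.3
r = 4.8 − 5.3 = -0.5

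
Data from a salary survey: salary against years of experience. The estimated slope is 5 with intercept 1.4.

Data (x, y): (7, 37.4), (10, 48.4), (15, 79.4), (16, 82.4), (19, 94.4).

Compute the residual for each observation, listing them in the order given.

x=7: ŷ = 1.4 + 5·7 = 36.4; e = 37.4 − 36.4 = 1
x=10: ŷ = 1.4 + 5·10 = 51.4; e = 48.4 − 51.4 = -3
x=15: ŷ = 1.4 + 5·15 = 76.4; e = 79.4 − 76.4 = 3
x=16: ŷ = 1.4 + 5·16 = 81.4; e = 82.4 − 81.4 = 1
x=19: ŷ = 1.4 + 5·19 = 96.4; e = 94.4 − 96.4 = -2

1, -3, 3, 1, -2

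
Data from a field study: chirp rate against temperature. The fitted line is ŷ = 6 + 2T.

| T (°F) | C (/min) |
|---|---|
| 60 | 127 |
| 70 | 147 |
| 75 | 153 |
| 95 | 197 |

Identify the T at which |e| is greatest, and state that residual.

T=60: ŷ = 6 + 2·60 = 126; e = 127 − 126 = 1
T=70: ŷ = 6 + 2·70 = 146; e = 147 − 146 = 1
T=75: ŷ = 6 + 2·75 = 156; e = 153 − 156 = -3
T=95: ŷ = 6 + 2·95 = 196; e = 197 − 196 = 1
Largest |e| is 3 at T = 75, residual -3.

T = 75, e = -3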